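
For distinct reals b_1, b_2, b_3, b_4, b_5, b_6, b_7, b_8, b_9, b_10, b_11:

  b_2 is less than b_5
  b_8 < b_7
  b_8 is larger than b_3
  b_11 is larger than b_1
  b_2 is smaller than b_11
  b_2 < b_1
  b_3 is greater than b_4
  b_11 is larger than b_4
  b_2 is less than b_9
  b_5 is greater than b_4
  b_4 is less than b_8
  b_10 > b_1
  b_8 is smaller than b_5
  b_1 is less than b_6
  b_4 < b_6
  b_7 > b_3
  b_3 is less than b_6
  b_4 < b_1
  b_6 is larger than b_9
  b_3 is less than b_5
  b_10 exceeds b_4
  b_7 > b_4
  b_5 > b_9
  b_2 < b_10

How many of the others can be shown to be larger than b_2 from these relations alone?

6

Directly above b_2: b_9, b_1, b_5, b_11, b_10.
One step further: b_6 (6 so far).
No other element is forced above b_2 by the given relations, so the count is 6.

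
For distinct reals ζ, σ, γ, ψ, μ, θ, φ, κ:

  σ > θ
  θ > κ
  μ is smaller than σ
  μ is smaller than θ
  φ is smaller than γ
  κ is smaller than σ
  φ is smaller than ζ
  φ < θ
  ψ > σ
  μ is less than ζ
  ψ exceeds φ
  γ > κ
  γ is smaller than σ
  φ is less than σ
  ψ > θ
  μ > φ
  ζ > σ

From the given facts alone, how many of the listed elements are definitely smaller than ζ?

6

Directly below ζ: φ, μ, σ.
One step further: κ, γ, θ (6 so far).
Nothing else is reachable below ζ; 6 in all.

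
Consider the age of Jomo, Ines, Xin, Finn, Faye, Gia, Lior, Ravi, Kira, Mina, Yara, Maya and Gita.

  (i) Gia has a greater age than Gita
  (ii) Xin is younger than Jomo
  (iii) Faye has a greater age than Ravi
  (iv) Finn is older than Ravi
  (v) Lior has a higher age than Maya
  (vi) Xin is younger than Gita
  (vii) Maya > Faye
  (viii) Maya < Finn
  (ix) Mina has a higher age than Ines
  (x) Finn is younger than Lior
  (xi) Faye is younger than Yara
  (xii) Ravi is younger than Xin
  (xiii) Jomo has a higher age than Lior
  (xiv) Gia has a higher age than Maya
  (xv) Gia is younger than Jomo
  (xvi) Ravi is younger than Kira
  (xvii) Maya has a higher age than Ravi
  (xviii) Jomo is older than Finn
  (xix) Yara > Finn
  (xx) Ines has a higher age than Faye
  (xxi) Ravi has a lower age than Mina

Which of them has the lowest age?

Ravi

Chaining upward from Ravi: directly above it, Kira, Faye, Maya, Mina, Xin, Finn; then Ines, Gita, Gia, Lior, Jomo, Yara.
That covers every other element, and nothing is given below Ravi, so Ravi is the lowest age.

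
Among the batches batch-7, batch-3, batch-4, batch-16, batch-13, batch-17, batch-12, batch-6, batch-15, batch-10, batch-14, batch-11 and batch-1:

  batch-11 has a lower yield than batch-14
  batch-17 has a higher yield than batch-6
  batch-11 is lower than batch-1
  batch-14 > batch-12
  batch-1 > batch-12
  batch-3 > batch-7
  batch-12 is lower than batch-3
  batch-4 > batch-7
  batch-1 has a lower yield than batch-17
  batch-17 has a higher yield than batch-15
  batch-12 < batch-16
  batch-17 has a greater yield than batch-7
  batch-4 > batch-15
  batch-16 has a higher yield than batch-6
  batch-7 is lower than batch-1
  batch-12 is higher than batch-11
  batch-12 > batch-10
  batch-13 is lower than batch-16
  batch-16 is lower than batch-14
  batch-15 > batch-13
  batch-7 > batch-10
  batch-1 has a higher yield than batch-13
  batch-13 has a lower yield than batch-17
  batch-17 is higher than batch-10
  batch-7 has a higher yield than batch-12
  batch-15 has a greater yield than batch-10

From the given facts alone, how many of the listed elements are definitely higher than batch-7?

Directly above batch-7: batch-3, batch-1, batch-4, batch-17.
Nothing else is reachable above batch-7; 4 in all.

4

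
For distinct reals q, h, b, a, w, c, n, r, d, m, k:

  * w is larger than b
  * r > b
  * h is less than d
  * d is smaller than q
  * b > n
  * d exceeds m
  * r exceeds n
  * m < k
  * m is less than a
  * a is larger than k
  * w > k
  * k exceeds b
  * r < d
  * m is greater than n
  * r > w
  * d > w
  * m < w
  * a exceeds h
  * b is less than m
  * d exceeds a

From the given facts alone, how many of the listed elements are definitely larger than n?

8

Directly above n: b, m, r.
One step further: k, w, a, d (7 so far).
One step further: q (8 so far).
No other element is forced above n by the given relations, so the count is 8.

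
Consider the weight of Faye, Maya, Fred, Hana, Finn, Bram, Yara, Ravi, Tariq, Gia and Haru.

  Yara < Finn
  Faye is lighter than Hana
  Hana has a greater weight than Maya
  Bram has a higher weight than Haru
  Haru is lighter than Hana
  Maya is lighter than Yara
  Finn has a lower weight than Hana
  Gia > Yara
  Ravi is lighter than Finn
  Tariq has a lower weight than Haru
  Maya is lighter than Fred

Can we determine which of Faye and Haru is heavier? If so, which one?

undetermined

Following every chain through Haru: above Haru we get Bram, Hana; below Haru we get Tariq.
Faye is not reached, and no chain runs the other way from Faye to Haru.
So the given relations leave the order of Haru and Faye undetermined.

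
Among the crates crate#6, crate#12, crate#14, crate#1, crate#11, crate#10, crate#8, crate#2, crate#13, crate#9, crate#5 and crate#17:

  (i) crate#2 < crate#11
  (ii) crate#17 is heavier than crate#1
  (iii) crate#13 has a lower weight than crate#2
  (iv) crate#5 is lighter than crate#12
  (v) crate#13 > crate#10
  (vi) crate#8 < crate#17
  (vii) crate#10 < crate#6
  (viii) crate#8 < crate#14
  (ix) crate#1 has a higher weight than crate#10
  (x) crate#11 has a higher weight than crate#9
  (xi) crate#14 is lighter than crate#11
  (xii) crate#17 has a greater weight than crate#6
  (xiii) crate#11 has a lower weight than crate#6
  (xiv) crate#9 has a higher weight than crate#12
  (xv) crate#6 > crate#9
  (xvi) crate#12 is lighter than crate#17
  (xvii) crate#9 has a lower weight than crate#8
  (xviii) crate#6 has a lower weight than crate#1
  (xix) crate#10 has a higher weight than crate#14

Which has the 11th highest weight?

crate#12

The consecutive relations fix a unique order: crate#5 < crate#12 < crate#9 < crate#8 < crate#14 < crate#10 < crate#13 < crate#2 < crate#11 < crate#6 < crate#1 < crate#17.
The 11th largest is crate#12.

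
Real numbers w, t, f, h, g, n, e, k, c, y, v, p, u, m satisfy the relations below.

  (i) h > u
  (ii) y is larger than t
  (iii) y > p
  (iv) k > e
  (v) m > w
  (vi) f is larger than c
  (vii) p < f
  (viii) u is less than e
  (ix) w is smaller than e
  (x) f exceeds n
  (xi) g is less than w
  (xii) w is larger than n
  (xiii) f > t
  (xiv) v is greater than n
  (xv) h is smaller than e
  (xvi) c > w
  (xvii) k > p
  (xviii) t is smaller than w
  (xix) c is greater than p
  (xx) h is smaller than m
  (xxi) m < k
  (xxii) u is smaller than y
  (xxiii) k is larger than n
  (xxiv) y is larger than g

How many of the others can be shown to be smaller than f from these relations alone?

6

From f the given relations immediately reach p, t, n, c.
From those, w — 5 in total.
From those, g — 6 in total.
Nothing else is reachable below f; 6 in all.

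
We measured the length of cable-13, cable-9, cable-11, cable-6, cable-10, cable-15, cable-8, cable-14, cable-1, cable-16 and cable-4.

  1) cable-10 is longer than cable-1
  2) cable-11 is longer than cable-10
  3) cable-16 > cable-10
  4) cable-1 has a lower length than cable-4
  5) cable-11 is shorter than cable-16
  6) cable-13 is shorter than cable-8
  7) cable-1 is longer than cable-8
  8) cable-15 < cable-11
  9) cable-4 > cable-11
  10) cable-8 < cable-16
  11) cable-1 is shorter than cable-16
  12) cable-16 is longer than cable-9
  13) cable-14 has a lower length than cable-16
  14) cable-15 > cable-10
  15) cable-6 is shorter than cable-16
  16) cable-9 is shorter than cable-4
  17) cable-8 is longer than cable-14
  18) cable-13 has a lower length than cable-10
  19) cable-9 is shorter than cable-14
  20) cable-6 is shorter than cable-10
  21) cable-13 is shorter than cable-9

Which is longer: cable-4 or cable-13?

Chaining the given relations: cable-13 < cable-9 < cable-14 < cable-8 < cable-1 < cable-10 < cable-15 < cable-11 < cable-4.
So cable-13 < cable-4; cable-4 is the longer of the two.

cable-4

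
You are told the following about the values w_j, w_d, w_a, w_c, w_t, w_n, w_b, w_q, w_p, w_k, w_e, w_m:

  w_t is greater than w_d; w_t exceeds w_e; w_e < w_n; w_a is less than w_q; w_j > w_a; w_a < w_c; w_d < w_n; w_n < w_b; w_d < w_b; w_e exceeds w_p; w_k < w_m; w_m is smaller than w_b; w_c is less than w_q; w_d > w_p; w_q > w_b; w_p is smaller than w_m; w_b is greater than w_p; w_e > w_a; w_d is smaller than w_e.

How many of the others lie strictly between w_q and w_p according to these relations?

5

Chaining upward from w_p reaches: w_d, w_e, w_t, w_n, w_m, w_b.
Chaining downward from w_q reaches: w_a, w_k, w_c, w_d, w_e, w_n, w_m, w_b.
Strictly between w_p and w_q are those in both lists: w_d, w_e, w_n, w_m, w_b — 5 elements.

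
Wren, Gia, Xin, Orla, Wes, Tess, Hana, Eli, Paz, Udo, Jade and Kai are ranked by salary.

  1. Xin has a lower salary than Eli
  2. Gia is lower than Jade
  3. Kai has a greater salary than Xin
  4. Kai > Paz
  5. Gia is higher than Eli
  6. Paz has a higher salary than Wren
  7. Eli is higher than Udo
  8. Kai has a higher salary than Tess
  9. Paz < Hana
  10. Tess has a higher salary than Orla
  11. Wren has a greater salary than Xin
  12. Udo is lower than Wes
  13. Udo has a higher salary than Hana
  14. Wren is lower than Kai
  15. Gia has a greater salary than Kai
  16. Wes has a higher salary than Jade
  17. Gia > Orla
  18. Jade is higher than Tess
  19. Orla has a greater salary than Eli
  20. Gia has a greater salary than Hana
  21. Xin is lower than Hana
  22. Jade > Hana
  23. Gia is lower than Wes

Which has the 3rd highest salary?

Gia

Piecing the relations together gives one ordering: Xin < Wren < Paz < Hana < Udo < Eli < Orla < Tess < Kai < Gia < Jade < Wes.
The 3rd largest is Gia.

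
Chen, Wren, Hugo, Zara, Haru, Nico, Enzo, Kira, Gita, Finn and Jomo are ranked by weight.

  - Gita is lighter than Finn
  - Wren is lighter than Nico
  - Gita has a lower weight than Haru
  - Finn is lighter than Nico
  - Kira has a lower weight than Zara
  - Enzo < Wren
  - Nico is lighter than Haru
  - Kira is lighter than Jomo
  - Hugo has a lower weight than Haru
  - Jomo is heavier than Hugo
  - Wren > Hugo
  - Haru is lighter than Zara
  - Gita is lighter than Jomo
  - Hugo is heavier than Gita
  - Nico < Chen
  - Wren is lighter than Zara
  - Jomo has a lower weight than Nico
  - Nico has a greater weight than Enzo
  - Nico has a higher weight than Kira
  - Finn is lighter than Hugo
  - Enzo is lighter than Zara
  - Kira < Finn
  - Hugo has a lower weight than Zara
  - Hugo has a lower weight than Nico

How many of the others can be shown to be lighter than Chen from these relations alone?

8

Directly below Chen: Nico.
One step further: Kira, Finn, Enzo, Hugo, Wren, Jomo (7 so far).
One step further: Gita (8 so far).
Nothing else is reachable below Chen; 8 in all.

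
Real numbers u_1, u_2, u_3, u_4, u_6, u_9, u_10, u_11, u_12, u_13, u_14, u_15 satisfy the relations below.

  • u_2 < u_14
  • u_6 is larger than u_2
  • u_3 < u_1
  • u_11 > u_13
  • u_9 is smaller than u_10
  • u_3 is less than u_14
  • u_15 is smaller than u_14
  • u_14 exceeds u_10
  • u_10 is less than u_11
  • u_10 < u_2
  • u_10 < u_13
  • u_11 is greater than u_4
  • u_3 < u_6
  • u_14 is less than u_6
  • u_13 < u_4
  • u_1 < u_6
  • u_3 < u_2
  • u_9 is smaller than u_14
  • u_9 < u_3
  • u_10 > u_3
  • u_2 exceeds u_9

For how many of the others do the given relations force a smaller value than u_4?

The elements the relations force below u_4 are u_9, u_3, u_10, u_13 — no chain reaches any other.
That is 4.

4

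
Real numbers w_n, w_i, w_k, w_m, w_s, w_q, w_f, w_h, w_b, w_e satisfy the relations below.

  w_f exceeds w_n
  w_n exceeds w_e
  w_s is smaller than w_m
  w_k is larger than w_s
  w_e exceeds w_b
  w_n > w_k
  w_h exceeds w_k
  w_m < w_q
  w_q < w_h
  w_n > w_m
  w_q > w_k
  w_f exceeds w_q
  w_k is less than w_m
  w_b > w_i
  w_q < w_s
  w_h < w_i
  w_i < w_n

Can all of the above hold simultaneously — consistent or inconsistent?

inconsistent

We have w_q < w_s stated directly, yet also w_s < w_k < w_m < w_q by chaining the others — so w_s < w_q. Contradiction.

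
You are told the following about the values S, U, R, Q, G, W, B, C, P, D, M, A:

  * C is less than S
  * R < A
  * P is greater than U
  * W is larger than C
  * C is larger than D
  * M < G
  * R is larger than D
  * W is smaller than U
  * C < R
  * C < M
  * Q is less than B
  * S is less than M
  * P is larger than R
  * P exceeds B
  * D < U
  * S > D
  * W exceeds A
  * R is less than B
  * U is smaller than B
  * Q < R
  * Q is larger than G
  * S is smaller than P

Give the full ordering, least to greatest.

D < C < S < M < G < Q < R < A < W < U < B < P

The consecutive links are each given: D < C; C < S; S < M; M < G; G < Q; Q < R; R < A; A < W; W < U; U < B; B < P.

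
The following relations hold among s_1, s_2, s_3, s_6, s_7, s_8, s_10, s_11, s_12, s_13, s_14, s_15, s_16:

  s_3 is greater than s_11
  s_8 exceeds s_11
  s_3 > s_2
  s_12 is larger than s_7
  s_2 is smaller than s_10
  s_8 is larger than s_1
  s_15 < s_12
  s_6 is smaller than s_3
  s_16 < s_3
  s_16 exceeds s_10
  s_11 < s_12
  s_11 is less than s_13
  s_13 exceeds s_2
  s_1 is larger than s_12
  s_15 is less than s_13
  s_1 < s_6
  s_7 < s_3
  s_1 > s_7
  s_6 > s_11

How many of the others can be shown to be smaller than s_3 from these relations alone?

9

The elements the relations force below s_3 are s_2, s_11, s_10, s_15, s_7, s_16, s_12, s_1, s_6 — no chain reaches any other.
That is 9.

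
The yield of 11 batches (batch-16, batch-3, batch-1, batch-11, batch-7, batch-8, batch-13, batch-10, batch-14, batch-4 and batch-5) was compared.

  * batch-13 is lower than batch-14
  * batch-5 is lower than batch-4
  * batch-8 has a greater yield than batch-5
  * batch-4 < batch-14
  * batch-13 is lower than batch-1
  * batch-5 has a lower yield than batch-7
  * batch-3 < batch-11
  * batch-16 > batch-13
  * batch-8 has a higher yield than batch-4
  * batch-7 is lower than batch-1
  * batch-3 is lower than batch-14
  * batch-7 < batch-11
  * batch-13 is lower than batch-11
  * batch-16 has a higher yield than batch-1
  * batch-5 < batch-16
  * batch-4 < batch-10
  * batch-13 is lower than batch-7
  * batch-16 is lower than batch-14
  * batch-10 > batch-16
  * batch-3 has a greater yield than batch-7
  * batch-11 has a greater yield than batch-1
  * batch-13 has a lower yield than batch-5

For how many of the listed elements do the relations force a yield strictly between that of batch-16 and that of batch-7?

1

The relations place batch-7 below batch-16. An element lies strictly between them when it is forced above batch-7 and also forced below batch-16.
Above batch-7: {batch-3, batch-1, batch-14, batch-11, batch-10}. Below batch-16: {batch-13, batch-5, batch-1}.
Intersection: {batch-1} — 1.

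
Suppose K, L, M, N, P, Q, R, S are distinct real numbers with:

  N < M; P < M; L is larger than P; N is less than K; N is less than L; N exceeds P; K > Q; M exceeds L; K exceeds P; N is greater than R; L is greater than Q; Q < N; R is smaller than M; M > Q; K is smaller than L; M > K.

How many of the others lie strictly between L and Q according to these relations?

Chaining upward from Q reaches: N, K, M.
Chaining downward from L reaches: P, R, N, K.
Strictly between Q and L are those in both lists: N, K — 2 elements.

2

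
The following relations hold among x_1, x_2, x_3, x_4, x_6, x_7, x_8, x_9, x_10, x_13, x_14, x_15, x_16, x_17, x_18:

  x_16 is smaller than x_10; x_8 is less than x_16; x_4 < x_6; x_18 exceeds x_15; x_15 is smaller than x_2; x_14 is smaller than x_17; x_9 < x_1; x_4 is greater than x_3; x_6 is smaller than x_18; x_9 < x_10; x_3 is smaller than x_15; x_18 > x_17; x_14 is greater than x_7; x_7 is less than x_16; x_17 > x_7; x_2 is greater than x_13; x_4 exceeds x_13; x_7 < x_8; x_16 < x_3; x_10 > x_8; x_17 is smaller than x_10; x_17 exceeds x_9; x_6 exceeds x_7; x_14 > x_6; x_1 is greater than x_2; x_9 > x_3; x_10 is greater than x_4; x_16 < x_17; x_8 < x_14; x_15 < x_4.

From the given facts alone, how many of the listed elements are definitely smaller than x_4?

Directly below x_4: x_13, x_3, x_15.
One step further: x_16 (4 so far).
One step further: x_7, x_8 (6 so far).
No other element is forced below x_4 by the given relations, so the count is 6.

6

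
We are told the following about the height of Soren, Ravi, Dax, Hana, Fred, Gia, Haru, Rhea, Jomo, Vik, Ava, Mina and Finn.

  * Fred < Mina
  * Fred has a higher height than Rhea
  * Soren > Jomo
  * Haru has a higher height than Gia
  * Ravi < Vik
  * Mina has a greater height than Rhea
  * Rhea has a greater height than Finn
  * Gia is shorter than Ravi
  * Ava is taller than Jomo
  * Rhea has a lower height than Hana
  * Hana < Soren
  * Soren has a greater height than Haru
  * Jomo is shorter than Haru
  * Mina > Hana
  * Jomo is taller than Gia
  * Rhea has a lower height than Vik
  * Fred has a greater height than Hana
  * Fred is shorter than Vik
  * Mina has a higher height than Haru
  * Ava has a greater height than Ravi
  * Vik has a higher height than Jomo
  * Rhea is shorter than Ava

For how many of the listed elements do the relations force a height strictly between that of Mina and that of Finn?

3

The relations place Finn below Mina. An element lies strictly between them when it is forced above Finn and also forced below Mina.
Above Finn: {Rhea, Hana, Fred, Ava, Vik, Soren}. Below Mina: {Gia, Rhea, Jomo, Hana, Haru, Fred}.
Intersection: {Rhea, Hana, Fred} — 3.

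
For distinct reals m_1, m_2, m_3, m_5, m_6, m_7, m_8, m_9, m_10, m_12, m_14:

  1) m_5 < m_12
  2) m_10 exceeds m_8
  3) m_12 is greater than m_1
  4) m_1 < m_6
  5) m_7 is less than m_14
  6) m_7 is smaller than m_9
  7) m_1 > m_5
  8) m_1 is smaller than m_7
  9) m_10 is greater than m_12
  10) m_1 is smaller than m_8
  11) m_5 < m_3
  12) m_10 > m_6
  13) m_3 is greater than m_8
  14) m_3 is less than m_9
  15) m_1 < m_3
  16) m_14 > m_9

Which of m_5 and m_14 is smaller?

Chaining the given relations: m_5 < m_1 < m_8 < m_3 < m_9 < m_14.
So m_5 < m_14; m_5 is the smaller of the two.

m_5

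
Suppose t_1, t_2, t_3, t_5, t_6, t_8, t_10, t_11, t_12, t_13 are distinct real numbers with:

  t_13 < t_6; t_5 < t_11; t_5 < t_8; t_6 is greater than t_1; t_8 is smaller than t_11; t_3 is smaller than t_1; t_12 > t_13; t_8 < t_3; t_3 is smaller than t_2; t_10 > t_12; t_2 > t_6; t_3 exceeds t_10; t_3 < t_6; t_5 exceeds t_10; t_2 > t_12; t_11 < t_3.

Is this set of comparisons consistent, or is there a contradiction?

The single ordering t_13 < t_12 < t_10 < t_5 < t_8 < t_11 < t_3 < t_1 < t_6 < t_2 satisfies every listed relation, so no contradiction arises.

consistent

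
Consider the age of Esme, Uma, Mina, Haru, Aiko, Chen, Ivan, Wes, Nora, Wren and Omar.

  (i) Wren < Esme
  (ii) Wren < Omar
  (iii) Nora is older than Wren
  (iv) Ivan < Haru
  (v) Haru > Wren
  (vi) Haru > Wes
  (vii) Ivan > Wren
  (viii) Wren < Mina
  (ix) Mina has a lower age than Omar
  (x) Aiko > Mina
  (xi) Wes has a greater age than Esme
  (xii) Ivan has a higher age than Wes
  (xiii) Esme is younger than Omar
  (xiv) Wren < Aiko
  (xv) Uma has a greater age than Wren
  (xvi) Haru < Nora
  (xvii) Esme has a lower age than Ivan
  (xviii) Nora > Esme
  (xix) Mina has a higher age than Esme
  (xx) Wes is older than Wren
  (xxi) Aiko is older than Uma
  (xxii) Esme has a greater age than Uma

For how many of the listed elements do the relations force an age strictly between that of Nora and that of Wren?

5

The relations place Wren below Nora. An element lies strictly between them when it is forced above Wren and also forced below Nora.
Above Wren: {Uma, Esme, Mina, Wes, Ivan, Haru, Omar, Aiko}. Below Nora: {Uma, Esme, Wes, Ivan, Haru}.
Intersection: {Uma, Esme, Wes, Ivan, Haru} — 5.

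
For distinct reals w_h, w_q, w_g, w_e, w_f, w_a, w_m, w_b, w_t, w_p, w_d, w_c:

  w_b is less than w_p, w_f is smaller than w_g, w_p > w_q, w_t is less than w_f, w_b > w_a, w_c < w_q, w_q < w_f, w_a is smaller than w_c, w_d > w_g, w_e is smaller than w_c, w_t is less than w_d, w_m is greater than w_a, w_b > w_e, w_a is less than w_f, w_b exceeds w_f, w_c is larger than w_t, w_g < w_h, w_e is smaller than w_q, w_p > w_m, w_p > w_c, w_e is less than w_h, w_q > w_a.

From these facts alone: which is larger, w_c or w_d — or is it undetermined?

w_d

Link the given pairs in sequence: w_c < w_q; w_q < w_f; w_f < w_g; w_g < w_d.
Chaining these gives w_c < w_q < w_f < w_g < w_d.
So w_d is larger.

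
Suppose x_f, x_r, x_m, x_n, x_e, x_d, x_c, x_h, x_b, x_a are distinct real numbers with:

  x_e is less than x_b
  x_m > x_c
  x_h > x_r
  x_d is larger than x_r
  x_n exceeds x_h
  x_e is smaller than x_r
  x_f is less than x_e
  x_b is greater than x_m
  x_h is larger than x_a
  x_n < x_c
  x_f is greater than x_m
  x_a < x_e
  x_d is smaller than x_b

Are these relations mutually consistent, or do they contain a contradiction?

Chaining the given relations yields x_h < x_n < x_c < x_m < x_f < x_e < x_r, so x_h < x_r. But one relation states x_r < x_h. These cannot both hold.

inconsistent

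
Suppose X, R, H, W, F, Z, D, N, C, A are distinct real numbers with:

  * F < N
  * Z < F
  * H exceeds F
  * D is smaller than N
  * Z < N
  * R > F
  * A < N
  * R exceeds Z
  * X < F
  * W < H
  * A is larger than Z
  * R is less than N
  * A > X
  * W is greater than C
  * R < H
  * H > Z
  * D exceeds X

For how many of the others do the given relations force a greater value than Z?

5

Directly above Z: A, F, R, H, N.
No other element is forced above Z by the given relations, so the count is 5.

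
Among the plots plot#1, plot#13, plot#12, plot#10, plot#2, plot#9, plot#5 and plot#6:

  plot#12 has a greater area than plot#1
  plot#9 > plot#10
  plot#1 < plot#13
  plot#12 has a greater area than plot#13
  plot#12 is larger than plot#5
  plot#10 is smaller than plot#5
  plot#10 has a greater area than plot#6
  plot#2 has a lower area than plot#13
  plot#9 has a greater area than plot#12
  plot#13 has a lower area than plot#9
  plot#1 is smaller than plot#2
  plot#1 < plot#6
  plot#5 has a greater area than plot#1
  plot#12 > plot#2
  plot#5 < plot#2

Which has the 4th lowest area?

The consecutive relations fix a unique order: plot#1 < plot#6 < plot#10 < plot#5 < plot#2 < plot#13 < plot#12 < plot#9.
The 4th smallest is plot#5.

plot#5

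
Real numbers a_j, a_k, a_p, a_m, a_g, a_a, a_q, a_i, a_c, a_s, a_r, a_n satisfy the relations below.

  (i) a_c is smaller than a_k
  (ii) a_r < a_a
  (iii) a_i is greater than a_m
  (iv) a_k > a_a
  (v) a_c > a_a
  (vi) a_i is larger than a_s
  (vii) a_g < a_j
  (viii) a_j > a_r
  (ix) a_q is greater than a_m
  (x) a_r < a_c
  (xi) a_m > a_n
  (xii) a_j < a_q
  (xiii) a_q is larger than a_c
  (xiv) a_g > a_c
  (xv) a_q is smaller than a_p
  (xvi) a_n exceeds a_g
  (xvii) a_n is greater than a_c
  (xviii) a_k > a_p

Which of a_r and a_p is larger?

Link the given pairs in sequence: a_r < a_a; a_a < a_c; a_c < a_g; a_g < a_n; a_n < a_m; a_m < a_q; a_q < a_p.
Together: a_r < a_a < a_c < a_g < a_n < a_m < a_q < a_p.
So a_r < a_p; a_p is the larger of the two.

a_p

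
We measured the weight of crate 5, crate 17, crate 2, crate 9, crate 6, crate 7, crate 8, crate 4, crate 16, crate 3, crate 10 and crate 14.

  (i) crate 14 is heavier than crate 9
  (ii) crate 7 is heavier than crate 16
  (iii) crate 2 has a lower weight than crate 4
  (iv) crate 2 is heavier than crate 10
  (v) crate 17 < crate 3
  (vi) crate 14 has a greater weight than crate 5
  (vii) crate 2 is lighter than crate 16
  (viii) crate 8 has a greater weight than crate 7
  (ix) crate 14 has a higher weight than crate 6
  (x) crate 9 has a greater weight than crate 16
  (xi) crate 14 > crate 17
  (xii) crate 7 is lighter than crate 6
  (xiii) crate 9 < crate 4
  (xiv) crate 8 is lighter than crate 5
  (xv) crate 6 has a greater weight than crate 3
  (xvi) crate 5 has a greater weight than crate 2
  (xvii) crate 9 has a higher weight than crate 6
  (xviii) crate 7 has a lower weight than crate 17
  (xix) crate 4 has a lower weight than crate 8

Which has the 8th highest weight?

crate 17

Piecing the relations together gives one ordering: crate 10 < crate 2 < crate 16 < crate 7 < crate 17 < crate 3 < crate 6 < crate 9 < crate 4 < crate 8 < crate 5 < crate 14.
Counting 8 from the largest end gives crate 17.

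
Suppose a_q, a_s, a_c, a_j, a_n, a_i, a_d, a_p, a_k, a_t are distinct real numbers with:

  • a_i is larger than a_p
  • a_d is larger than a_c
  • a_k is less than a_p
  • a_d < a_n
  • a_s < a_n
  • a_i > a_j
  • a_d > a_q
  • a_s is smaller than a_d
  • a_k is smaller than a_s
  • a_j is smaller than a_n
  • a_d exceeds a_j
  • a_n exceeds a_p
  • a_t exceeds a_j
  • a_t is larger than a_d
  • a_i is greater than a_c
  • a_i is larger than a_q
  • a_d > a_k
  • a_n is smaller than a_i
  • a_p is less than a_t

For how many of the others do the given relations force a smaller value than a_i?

Directly below a_i: a_j, a_c, a_p, a_q, a_n.
One step further: a_k, a_s, a_d (8 so far).
No other element is forced below a_i by the given relations, so the count is 8.

8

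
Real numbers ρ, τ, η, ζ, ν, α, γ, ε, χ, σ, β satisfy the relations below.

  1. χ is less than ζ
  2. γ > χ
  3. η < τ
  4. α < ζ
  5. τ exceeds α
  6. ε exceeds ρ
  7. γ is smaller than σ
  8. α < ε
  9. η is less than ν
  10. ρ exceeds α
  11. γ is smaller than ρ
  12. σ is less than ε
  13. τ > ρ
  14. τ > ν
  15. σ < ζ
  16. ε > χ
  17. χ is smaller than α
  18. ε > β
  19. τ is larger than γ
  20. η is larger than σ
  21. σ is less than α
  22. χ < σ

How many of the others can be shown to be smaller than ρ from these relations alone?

The elements the relations force below ρ are χ, γ, σ, α — no chain reaches any other.
That is 4.

4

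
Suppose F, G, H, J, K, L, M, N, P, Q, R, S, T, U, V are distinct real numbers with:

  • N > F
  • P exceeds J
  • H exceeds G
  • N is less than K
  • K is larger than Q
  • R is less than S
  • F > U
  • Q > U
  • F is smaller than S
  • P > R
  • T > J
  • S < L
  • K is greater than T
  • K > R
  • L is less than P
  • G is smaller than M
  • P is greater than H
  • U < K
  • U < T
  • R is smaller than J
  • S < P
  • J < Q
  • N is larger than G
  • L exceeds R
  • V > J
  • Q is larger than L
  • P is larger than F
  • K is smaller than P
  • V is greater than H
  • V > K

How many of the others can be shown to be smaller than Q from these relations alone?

The elements the relations force below Q are R, J, U, F, S, L — no chain reaches any other.
That is 6.

6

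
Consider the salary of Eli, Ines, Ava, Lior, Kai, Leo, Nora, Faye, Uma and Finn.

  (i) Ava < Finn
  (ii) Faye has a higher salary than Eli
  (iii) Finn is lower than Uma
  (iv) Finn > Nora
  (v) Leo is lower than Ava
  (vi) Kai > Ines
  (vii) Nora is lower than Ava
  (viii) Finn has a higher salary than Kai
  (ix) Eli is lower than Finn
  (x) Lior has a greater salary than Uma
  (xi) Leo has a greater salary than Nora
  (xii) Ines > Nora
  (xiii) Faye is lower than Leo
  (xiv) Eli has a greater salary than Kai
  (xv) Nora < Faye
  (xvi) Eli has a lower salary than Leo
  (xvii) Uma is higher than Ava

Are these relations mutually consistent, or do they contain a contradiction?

Every relation is compatible with Nora < Ines < Kai < Eli < Faye < Leo < Ava < Finn < Uma < Lior; the set is consistent.

consistent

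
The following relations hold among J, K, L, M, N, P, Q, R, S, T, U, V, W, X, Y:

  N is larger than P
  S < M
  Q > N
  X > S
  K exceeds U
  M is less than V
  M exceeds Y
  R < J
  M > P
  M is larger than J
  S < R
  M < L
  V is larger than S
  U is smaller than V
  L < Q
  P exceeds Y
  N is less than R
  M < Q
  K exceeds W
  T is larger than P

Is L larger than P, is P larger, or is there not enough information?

P < N and N < R give P < R.
With R < J: P < N < R < J.
Then J < M extends the chain to M.
Then M < L extends the chain to L.
So L is larger.

L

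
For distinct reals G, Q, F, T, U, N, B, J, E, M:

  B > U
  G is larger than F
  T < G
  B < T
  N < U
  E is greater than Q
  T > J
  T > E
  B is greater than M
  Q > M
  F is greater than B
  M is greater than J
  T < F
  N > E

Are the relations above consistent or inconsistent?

The single ordering J < M < Q < E < N < U < B < T < F < G satisfies every listed relation, so no contradiction arises.

consistent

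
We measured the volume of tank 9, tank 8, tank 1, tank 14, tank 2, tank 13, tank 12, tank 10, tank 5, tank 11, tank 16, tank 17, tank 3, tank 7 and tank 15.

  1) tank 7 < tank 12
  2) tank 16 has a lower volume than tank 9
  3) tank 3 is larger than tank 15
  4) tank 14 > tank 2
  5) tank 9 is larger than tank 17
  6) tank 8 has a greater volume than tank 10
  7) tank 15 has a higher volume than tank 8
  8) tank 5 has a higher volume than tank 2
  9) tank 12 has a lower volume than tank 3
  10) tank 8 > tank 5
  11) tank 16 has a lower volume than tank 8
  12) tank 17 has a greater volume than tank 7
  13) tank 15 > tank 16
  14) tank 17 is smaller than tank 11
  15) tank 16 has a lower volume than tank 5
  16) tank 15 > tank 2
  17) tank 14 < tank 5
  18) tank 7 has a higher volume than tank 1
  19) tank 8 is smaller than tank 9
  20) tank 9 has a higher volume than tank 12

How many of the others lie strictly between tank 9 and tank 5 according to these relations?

The relations place tank 5 below tank 9. An element lies strictly between them when it is forced above tank 5 and also forced below tank 9.
Above tank 5: {tank 8, tank 15, tank 3}. Below tank 9: {tank 2, tank 16, tank 1, tank 7, tank 14, tank 10, tank 17, tank 8, tank 12}.
Intersection: {tank 8} — 1.

1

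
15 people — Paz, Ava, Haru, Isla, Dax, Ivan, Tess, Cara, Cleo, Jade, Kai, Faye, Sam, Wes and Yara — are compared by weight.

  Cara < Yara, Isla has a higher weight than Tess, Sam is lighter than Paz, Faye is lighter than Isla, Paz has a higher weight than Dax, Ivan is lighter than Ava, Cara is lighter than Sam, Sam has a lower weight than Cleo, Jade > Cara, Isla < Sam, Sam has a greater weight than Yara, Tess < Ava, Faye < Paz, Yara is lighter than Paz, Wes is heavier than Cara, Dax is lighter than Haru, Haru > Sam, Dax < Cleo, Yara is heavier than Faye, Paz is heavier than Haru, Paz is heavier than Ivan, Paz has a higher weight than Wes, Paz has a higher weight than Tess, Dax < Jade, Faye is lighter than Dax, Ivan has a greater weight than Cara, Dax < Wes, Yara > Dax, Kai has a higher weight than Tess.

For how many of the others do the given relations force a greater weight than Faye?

9

The elements the relations force above Faye are Dax, Isla, Yara, Sam, Wes, Haru, Paz, Jade, Cleo — no chain reaches any other.
That is 9.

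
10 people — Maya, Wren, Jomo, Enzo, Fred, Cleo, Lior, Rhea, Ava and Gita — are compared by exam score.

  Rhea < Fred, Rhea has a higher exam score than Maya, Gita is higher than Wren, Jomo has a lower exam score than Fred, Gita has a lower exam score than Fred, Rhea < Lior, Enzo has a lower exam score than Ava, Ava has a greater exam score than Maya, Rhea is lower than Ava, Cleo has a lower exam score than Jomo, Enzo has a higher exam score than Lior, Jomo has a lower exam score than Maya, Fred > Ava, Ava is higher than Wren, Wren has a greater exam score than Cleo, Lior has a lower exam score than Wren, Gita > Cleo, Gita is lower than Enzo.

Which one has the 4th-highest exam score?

Chaining the given pairs: Cleo < Jomo < Maya < Rhea < Lior < Wren < Gita < Enzo < Ava < Fred.
The 4th largest is Gita.

Gita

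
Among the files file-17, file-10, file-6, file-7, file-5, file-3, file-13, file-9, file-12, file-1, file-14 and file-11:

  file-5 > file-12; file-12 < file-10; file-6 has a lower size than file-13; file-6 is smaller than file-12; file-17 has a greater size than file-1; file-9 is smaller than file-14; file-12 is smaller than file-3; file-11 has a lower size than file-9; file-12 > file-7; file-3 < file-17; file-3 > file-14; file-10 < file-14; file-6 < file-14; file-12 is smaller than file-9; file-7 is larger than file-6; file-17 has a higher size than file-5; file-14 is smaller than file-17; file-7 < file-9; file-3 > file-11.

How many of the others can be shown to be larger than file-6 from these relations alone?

From file-6 the given relations immediately reach file-7, file-13, file-12, file-14.
From those, file-10, file-9, file-5, file-3, file-17 — 9 in total.
Nothing else is reachable above file-6; 9 in all.

9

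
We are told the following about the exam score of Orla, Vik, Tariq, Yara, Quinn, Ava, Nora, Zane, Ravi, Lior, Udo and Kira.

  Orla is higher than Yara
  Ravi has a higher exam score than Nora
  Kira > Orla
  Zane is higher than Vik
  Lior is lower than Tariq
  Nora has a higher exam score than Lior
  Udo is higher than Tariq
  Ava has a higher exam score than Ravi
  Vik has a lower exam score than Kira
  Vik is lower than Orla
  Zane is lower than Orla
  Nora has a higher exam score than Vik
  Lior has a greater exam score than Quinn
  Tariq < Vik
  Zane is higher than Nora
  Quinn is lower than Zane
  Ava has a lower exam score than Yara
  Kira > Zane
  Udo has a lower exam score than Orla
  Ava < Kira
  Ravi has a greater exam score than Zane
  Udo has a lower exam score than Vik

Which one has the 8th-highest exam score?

The consecutive relations fix a unique order: Quinn < Lior < Tariq < Udo < Vik < Nora < Zane < Ravi < Ava < Yara < Orla < Kira.
The 8th largest is Vik.

Vik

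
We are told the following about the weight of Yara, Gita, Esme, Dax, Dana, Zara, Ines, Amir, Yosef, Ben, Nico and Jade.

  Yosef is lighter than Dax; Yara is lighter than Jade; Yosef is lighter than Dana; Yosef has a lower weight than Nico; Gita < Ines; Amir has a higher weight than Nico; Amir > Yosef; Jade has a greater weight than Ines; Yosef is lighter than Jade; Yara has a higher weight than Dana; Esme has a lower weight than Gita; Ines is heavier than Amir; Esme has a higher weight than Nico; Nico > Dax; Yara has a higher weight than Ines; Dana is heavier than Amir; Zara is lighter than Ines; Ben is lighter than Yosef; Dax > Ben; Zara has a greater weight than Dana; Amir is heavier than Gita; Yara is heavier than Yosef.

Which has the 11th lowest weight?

The consecutive relations fix a unique order: Ben < Yosef < Dax < Nico < Esme < Gita < Amir < Dana < Zara < Ines < Yara < Jade.
Counting 11 from the smallest end gives Yara.

Yara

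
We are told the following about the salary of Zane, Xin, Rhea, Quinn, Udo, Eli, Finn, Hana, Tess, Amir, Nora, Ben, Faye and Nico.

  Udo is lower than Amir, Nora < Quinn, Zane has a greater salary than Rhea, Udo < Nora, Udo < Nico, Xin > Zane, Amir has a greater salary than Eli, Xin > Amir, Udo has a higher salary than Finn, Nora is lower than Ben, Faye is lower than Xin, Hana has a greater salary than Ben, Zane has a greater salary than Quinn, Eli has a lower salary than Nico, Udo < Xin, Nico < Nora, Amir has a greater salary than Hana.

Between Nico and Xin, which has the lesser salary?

Following the relations from Nico: Nico < Nora < Ben < Hana < Amir < Xin.
So Nico < Xin; Nico is the lower of the two.

Nico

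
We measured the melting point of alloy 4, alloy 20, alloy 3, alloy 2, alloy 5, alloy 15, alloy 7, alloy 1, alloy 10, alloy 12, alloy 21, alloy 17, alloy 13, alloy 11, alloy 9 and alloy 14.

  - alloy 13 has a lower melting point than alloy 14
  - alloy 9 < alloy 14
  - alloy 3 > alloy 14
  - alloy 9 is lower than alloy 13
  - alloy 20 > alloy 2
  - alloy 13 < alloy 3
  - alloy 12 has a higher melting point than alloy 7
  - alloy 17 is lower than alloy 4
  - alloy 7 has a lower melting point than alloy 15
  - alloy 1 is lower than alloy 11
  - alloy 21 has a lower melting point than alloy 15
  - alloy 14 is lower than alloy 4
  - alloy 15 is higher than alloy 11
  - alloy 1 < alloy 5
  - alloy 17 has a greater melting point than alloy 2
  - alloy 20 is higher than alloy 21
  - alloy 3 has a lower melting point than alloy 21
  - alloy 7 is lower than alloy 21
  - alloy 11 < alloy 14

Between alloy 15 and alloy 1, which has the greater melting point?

alloy 1 < alloy 11 and alloy 11 < alloy 14 give alloy 1 < alloy 14.
Then alloy 14 < alloy 3 extends the chain to alloy 3.
With alloy 3 < alloy 21: alloy 1 < alloy 11 < alloy 14 < alloy 3 < alloy 21.
Then alloy 21 < alloy 15 extends the chain to alloy 15.
So alloy 1 < alloy 15; alloy 15 is the higher of the two.

alloy 15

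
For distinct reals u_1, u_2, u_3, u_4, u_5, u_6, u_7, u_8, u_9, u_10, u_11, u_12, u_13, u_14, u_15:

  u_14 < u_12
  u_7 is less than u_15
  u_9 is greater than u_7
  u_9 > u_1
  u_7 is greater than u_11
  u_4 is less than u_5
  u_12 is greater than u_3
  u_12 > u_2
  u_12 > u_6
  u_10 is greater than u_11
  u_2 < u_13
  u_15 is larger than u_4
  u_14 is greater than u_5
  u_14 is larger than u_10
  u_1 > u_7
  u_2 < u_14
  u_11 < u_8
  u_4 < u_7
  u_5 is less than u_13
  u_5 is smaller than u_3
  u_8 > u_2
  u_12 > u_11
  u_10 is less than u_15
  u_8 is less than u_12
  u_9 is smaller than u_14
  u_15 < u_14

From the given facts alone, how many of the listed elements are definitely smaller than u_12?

13

Directly below u_12: u_11, u_2, u_6, u_8, u_3, u_14.
One step further: u_10, u_5, u_15, u_9 (10 so far).
One step further: u_4, u_7, u_1 (13 so far).
Nothing else is reachable below u_12; 13 in all.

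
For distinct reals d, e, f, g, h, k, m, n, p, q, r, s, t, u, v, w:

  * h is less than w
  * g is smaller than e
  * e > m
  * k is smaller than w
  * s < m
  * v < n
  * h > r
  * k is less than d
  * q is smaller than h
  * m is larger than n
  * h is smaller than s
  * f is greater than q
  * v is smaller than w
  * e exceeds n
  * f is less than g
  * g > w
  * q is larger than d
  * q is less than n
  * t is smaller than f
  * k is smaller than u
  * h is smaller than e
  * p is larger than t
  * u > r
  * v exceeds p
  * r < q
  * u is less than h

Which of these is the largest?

Chaining downward from e: directly below it, h, n, m, g; then r, u, q, f, v, s, w; then k, t, p, d.
That covers every other element, and nothing is given above e, so e is the largest.

e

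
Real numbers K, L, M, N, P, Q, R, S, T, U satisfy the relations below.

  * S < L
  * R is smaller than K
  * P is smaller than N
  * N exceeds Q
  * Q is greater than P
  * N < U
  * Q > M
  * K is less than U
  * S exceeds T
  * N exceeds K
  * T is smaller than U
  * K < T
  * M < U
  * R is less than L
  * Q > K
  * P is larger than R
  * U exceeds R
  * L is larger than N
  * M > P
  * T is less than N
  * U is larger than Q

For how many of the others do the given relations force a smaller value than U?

7

The elements the relations force below U are R, P, M, K, Q, T, N — no chain reaches any other.
That is 7.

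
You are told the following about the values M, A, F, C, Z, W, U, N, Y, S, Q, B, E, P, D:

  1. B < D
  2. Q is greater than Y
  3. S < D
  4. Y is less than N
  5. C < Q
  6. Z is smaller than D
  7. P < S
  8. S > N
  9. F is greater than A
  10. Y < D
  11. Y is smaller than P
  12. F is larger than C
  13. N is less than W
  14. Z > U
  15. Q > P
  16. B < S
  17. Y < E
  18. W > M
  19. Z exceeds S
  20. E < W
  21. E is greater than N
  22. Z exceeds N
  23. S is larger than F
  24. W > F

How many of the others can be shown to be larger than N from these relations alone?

Directly above N: E, S, W, Z.
One step further: D (5 so far).
Nothing else is reachable above N; 5 in all.

5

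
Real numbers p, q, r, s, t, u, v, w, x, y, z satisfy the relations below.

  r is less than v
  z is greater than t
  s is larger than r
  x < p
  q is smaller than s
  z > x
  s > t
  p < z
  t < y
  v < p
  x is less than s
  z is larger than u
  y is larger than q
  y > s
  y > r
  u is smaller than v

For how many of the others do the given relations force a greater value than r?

5

Directly above r: v, s, y.
One step further: p (4 so far).
One step further: z (5 so far).
Nothing else is reachable above r; 5 in all.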